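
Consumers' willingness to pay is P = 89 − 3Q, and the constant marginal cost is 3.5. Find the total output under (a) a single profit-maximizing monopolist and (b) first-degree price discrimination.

Monopoly: Q = 14.25; Perfect PD: Q = 28.5

Monopoly sets MR = MC: 89 − 6Q = 3.5 ⇒ Q = 14.25, P = 89 − 3·14.25 = 46.25.
A perfectly discriminating monopolist sells every unit with P(Q) ≥ MC(Q), so output equals the competitive quantity Q = 28.5. Each buyer pays their reservation price, so CS = 0 and the firm captures all surplus.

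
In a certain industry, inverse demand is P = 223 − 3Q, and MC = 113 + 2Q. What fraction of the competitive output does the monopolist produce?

Monopoly sets MR = MC: 223 − 6Q = 113 + 2Q ⇒ Q = 13.75, P = 223 − 3·13.75 = 181.75.
Under competition P = MC: 223 − 3Q = 113 + 2Q ⇒ Q = 22, P = 157.
Ratio Q_m/Q_c = 13.75/22 = 0.625.

Q_m/Q_c = 0.625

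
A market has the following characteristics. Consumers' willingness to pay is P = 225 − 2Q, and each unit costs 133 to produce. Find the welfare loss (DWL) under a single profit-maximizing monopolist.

DWL = 529

Competitive firms price at marginal cost: P = 133, giving Q = 46.
The monopolist equates marginal revenue to marginal cost: 225 − 4Q = 133, so Q = 23. From demand, P = 179.
DWL is the triangle between Q = 23 and Q = 46: ½·(46 − 23)·(179 − 133) = 529.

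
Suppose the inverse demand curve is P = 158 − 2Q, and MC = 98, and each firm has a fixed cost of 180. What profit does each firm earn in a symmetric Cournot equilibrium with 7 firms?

π_i = −151.875

With 7 symmetric Cournot firms, each firm's FOC gives 158 − 16q = 98, so q = 3.75, Q = 7·3.75 = 26.25, and P = 105.5.
Each firm's profit = (105.5 − 98)·3.75 − 180 = −151.875.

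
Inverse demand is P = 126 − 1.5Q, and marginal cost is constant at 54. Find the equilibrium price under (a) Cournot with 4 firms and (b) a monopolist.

In a 4-firm Cournot equilibrium, symmetry and the first-order condition give q = (126 − 54)/(7.5) = 9.6. So Q = 38.4 and P = 68.4.
The monopolist equates marginal revenue to marginal cost: 126 − 3Q = 54, so Q = 24. From demand, P = 90.

Cournot: P = 68.4; Monopoly: P = 90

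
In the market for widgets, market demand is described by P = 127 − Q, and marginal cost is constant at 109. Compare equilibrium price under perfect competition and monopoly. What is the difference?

Perfect competition: P = MC = 109, so 127 − Q = 109 and Q = 18.
A monopolist chooses Q where MR = MC. MR = 127 − 2Q; setting this equal to 109 gives Q = 9 and P = 118.
Change in equilibrium price: 118 − 109 = 9.

Equilibrium price rises by 9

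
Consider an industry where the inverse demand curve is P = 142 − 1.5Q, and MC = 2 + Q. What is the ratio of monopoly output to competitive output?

A monopolist chooses Q where MR = MC. MR = 142 − 3Q; setting this equal to 2 + Q gives Q = 35 and P = 89.5.
Under competition P = MC: 142 − 1.5Q = 2 + Q ⇒ Q = 56, P = 58.
Ratio Q_m/Q_c = 35/56 = 0.625.

Q_m/Q_c = 0.625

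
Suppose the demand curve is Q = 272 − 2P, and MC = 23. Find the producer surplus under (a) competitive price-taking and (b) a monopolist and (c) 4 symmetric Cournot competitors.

Inverting demand: P = 136 − 0.5Q.
Under competition P = MC = 23, so Q = (136 − 23)/0.5 = 226.
PS = (23 − 23)·226 = 0.
A monopolist chooses Q where MR = MC. MR = 136 − Q; setting this equal to 23 gives Q = 113 and P = 79.5.
PS = (79.5 − 23)·113 = 6384.5.
With 4 symmetric Cournot firms, each firm's FOC gives 136 − 2.5q = 23, so q = 45.2, Q = 4·45.2 = 180.8, and P = 45.6.
PS = (45.6 − 23)·180.8 = 4086.08.

Competition: PS = 0; Monopoly: PS = 6384.5; Cournot: PS = 4086.08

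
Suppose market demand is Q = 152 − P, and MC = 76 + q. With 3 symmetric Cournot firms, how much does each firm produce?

Inverting demand: P = 152 − Q.
Cournot with 3 identical firms: the symmetric best-response condition is 152 − 4q = 76 + q. Each firm produces q = 15.2, total output Q = 45.6, price P = 106.4.

q_i = 15.2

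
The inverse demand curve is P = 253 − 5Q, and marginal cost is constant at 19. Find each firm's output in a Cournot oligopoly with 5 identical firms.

q_i = 7.8

In a 5-firm Cournot equilibrium, symmetry and the first-order condition give q = (253 − 19)/(30) = 7.8. So Q = 39 and P = 58.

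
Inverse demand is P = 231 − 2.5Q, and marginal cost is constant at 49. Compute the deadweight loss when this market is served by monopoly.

DWL = 1656.2

Under competition P = MC = 49, so Q = (231 − 49)/2.5 = 72.8.
Monopoly sets MR = MC: 231 − 5Q = 49 ⇒ Q = 36.4, P = 231 − 2.5·36.4 = 140.
DWL is the triangle between Q = 36.4 and Q = 72.8: ½·(72.8 − 36.4)·(140 − 49) = 1656.2.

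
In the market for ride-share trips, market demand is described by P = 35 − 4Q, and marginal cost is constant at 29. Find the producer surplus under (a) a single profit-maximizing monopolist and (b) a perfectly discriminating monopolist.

Monopoly: PS = 2.25; Perfect PD: PS = 4.5

A monopolist chooses Q where MR = MC. MR = 35 − 8Q; setting this equal to 29 gives Q = 0.75 and P = 32.
PS = (32 − 29)·0.75 = 2.25.
Under first-degree price discrimination the firm charges each unit its demand price and produces up to where P = MC, i.e. Q = 1.5. Consumer surplus is zero; producer surplus equals total surplus.
PS = ½·(35 − 29)·1.5 = 4.5.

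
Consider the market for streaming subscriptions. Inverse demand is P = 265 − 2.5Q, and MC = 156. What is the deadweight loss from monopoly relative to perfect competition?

DWL = 594.05

Perfect competition: P = MC = 156, so 265 − 2.5Q = 156 and Q = 43.6.
Monopoly sets MR = MC: 265 − 5Q = 156 ⇒ Q = 21.8, P = 265 − 2.5·21.8 = 210.5.
DWL is the triangle between Q = 21.8 and Q = 43.6: ½·(43.6 − 21.8)·(210.5 − 156) = 594.05.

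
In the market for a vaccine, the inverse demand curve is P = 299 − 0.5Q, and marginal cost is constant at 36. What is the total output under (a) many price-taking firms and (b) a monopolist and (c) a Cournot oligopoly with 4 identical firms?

Competitive firms price at marginal cost: P = 36, giving Q = 526.
A monopolist chooses Q where MR = MC. MR = 299 − Q; setting this equal to 36 gives Q = 263 and P = 167.5.
With 4 symmetric Cournot firms, each firm's FOC gives 299 − 2.5q = 36, so q = 105.2, Q = 4·105.2 = 420.8, and P = 88.6.

Competition: Q = 526; Monopoly: Q = 263; Cournot: Q = 420.8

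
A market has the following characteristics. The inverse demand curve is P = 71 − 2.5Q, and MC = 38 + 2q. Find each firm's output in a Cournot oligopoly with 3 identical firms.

Cournot with 3 identical firms: the symmetric best-response condition is 71 − 10q = 38 + 2q. Each firm produces q = 2.75, total output Q = 8.25, price P = 50.375.

q_i = 2.75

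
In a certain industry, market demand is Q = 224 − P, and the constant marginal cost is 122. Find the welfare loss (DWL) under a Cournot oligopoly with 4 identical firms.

Inverting demand: P = 224 − Q.
Competitive firms price at marginal cost: P = 122, giving Q = 102.
Cournot with 4 identical firms: the symmetric best-response condition is 224 − 5q = 122. Each firm produces q = 20.4, total output Q = 81.6, price P = 142.4.
DWL is the triangle between Q = 81.6 and Q = 102: ½·(102 − 81.6)·(142.4 − 122) = 208.08.

DWL = 208.08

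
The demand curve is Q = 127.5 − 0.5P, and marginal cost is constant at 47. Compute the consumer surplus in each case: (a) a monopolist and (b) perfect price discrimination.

Monopoly: CS = 2704; Perfect PD: CS = 0

Inverting demand: P = 255 − 2Q.
The monopolist equates marginal revenue to marginal cost: 255 − 4Q = 47, so Q = 52. From demand, P = 151.
CS = ½·(255 − 151)·52 = 2704.
A perfectly discriminating monopolist sells every unit with P(Q) ≥ MC(Q), so output equals the competitive quantity Q = 104. Each buyer pays their reservation price, so CS = 0 and the firm captures all surplus.
CS = 0.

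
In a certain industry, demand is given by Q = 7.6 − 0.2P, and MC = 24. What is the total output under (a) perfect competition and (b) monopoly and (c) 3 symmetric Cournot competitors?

Competition: Q = 2.8; Monopoly: Q = 1.4; Cournot: Q = 2.1

Inverting demand: P = 38 − 5Q.
Perfect competition: P = MC = 24, so 38 − 5Q = 24 and Q = 2.8.
Monopoly sets MR = MC: 38 − 10Q = 24 ⇒ Q = 1.4, P = 38 − 5·1.4 = 31.
Cournot with 3 identical firms: the symmetric best-response condition is 38 − 20q = 24. Each firm produces q = 0.7, total output Q = 2.1, price P = 27.5.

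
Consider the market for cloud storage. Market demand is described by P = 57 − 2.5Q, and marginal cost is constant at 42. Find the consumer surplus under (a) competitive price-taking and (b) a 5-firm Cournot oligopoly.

Competitive firms price at marginal cost: P = 42, giving Q = 6.
CS = ½·(57 − 42)·6 = 45.
With 5 symmetric Cournot firms, each firm's FOC gives 57 − 15q = 42, so q = 1, Q = 5·1 = 5, and P = 44.5.
CS = ½·(57 − 44.5)·5 = 31.25.

Competition: CS = 45; Cournot: CS = 31.25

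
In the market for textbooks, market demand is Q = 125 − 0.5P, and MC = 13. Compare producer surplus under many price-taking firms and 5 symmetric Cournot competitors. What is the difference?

Inverting demand: P = 250 − 2Q.
Competitive firms price at marginal cost: P = 13, giving Q = 118.5.
PS = (13 − 13)·118.5 = 0.
Cournot with 5 identical firms: the symmetric best-response condition is 250 − 12q = 13. Each firm produces q = 19.75, total output Q = 98.75, price P = 52.5.
PS = (52.5 − 13)·98.75 = 3900.625.
Change in producer surplus: 3900.625 − 0 = 3900.625.

Producer surplus rises by 3900.625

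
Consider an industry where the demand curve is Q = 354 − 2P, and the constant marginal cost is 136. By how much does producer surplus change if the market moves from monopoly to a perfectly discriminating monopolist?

PS rises by 840.5

Inverting demand: P = 177 − 0.5Q.
A monopolist chooses Q where MR = MC. MR = 177 − Q; setting this equal to 136 gives Q = 41 and P = 156.5.
PS = (156.5 − 136)·41 = 840.5.
Under first-degree price discrimination the firm charges each unit its demand price and produces up to where P = MC, i.e. Q = 82. Consumer surplus is zero; producer surplus equals total surplus.
PS = ½·(177 − 136)·82 = 1681.
Change in producer surplus: 1681 − 840.5 = 840.5.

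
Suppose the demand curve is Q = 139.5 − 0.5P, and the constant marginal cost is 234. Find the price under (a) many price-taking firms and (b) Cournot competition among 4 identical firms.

Inverting demand: P = 279 − 2Q.
Under competition P = MC = 234, so Q = (279 − 234)/2 = 22.5.
In a 4-firm Cournot equilibrium, symmetry and the first-order condition give q = (279 − 234)/(10) = 4.5. So Q = 18 and P = 243.

Competition: P = 234; Cournot: P = 243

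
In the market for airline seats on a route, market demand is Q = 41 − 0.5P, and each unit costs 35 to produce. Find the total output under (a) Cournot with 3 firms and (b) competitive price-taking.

Inverting demand: P = 82 − 2Q.
In a 3-firm Cournot equilibrium, symmetry and the first-order condition give q = (82 − 35)/(8) = 5.875. So Q = 17.625 and P = 46.75.
Under competition P = MC = 35, so Q = (82 − 35)/2 = 23.5.

Cournot: Q = 17.625; Competition: Q = 23.5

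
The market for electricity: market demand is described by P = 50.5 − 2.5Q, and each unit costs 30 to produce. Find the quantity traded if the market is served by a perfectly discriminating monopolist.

Q = 8.2

Under first-degree price discrimination the firm charges each unit its demand price and produces up to where P = MC, i.e. Q = 8.2. Consumer surplus is zero; producer surplus equals total surplus.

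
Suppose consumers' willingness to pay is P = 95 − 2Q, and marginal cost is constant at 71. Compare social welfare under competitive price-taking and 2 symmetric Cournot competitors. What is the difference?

Social welfare falls by 16

Under competition P = MC = 71, so Q = (95 − 71)/2 = 12.
CS = ½·(95 − 71)·12 = 144; PS = (71 − 71)·12 = 0; TS = 144.
In a 2-firm Cournot equilibrium, symmetry and the first-order condition give q = (95 − 71)/(6) = 4. So Q = 8 and P = 79.
CS = ½·(95 − 79)·8 = 64; PS = (79 − 71)·8 = 64; TS = 128.
Change in social welfare: 128 − 144 = −16.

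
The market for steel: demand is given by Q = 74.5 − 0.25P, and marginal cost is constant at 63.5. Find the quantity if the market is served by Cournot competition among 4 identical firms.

Q = 46.9

Inverting demand: P = 298 − 4Q.
In a 4-firm Cournot equilibrium, symmetry and the first-order condition give q = (298 − 63.5)/(20) = 11.725. So Q = 46.9 and P = 110.4.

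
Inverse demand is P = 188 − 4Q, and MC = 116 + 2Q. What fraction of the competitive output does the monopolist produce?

Q_m/Q_c = 0.6

The monopolist equates marginal revenue to marginal cost: 188 − 8Q = 116 + 2Q, so Q = 7.2. From demand, P = 159.2.
Competitive equilibrium sets price equal to marginal cost: 188 − 4Q = 116 + 2Q, so Q = 12 and P = 140.
Ratio Q_m/Q_c = 7.2/12 = 0.6.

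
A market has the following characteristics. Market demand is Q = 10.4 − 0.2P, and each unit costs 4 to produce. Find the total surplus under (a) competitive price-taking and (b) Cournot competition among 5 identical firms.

Inverting demand: P = 52 − 5Q.
Competitive firms price at marginal cost: P = 4, giving Q = 9.6.
CS = ½·(52 − 4)·9.6 = 230.4; PS = (4 − 4)·9.6 = 0; TS = 230.4.
In a 5-firm Cournot equilibrium, symmetry and the first-order condition give q = (52 − 4)/(30) = 1.6. So Q = 8 and P = 12.
CS = ½·(52 − 12)·8 = 160; PS = (12 − 4)·8 = 64; TS = 224.

Competition: TS = 230.4; Cournot: TS = 224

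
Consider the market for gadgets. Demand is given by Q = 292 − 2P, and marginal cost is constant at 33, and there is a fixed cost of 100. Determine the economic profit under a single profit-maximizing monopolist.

Profit = 6284.5

Inverting demand: P = 146 − 0.5Q.
The monopolist equates marginal revenue to marginal cost: 146 − Q = 33, so Q = 113. From demand, P = 89.5.
Profit = (89.5 − 33)·113 − 100 = 6284.5.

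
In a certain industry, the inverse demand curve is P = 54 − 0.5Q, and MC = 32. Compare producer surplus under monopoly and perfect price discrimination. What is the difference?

Monopoly sets MR = MC: 54 − Q = 32 ⇒ Q = 22, P = 54 − 0.5·22 = 43.
PS = (43 − 32)·22 = 242.
Under first-degree price discrimination the firm charges each unit its demand price and produces up to where P = MC, i.e. Q = 44. Consumer surplus is zero; producer surplus equals total surplus.
PS = ½·(54 − 32)·44 = 484.
Change in producer surplus: 484 − 242 = 242.

Producer surplus rises by 242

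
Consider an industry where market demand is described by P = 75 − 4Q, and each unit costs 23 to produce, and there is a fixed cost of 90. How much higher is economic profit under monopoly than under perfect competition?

Under competition P = MC = 23, so Q = (75 − 23)/4 = 13.
Profit = (23 − 23)·13 − 90 = −90.
The monopolist equates marginal revenue to marginal cost: 75 − 8Q = 23, so Q = 6.5. From demand, P = 49.
Profit = (49 − 23)·6.5 − 90 = 79.
Change in economic profit: 79 − −90 = 169.

Economic profit rises by 169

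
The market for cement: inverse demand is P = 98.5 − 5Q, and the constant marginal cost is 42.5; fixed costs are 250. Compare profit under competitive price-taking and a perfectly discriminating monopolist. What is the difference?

Perfect competition: P = MC = 42.5, so 98.5 − 5Q = 42.5 and Q = 11.2.
Profit = (42.5 − 42.5)·11.2 − 250 = −250.
With perfect price discrimination, output is the efficient level Q = 11.2 (where demand meets MC), but every buyer pays their willingness to pay: CS = 0 and PS = total surplus.
PS equals the full surplus area, 313.6. Profit = 313.6 − 250 = 63.6.
Change in profit: 63.6 − −250 = 313.6.

Profit rises by 313.6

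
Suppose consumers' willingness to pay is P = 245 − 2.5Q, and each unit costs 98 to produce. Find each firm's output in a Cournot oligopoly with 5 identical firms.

q_i = 9.8

In a 5-firm Cournot equilibrium, symmetry and the first-order condition give q = (245 − 98)/(15) = 9.8. So Q = 49 and P = 122.5.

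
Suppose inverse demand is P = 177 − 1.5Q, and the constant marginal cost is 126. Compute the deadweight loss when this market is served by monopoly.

Under competition P = MC = 126, so Q = (177 − 126)/1.5 = 34.
Monopoly sets MR = MC: 177 − 3Q = 126 ⇒ Q = 17, P = 177 − 1.5·17 = 151.5.
DWL is the triangle between Q = 17 and Q = 34: ½·(34 − 17)·(151.5 − 126) = 216.75.

DWL = 216.75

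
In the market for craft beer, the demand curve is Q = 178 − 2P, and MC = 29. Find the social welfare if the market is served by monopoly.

Inverting demand: P = 89 − 0.5Q.
Monopoly sets MR = MC: 89 − Q = 29 ⇒ Q = 60, P = 89 − 0.5·60 = 59.
CS = ½·(89 − 59)·60 = 900; PS = (59 − 29)·60 = 1800; TS = 2700.

TS = 2700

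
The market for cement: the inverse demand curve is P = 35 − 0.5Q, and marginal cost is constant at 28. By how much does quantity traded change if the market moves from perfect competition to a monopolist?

Under competition P = MC = 28, so Q = (35 − 28)/0.5 = 14.
A monopolist chooses Q where MR = MC. MR = 35 − Q; setting this equal to 28 gives Q = 7 and P = 31.5.
Change in quantity traded: 7 − 14 = −7.

Quantity traded falls by 7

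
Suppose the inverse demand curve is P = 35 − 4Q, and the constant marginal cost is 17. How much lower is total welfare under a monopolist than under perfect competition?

TS falls by 10.125

Under competition P = MC = 17, so Q = (35 − 17)/4 = 4.5.
CS = ½·(35 − 17)·4.5 = 40.5; PS = (17 − 17)·4.5 = 0; TS = 40.5.
The monopolist equates marginal revenue to marginal cost: 35 − 8Q = 17, so Q = 2.25. From demand, P = 26.
CS = ½·(35 − 26)·2.25 = 10.125; PS = (26 − 17)·2.25 = 20.25; TS = 30.375.
Change in total welfare: 30.375 − 40.5 = −10.125.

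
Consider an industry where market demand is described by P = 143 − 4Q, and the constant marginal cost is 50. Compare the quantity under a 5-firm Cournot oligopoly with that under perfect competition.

Cournot with 5 identical firms: the symmetric best-response condition is 143 − 24q = 50. Each firm produces q = 3.875, total output Q = 19.375, price P = 65.5.
Under competition P = MC = 50, so Q = (143 − 50)/4 = 23.25.

Cournot: Q = 19.375; Competition: Q = 23.25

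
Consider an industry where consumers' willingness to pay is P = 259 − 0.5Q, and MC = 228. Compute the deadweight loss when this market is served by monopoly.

DWL = 240.25

Competitive firms price at marginal cost: P = 228, giving Q = 62.
A monopolist chooses Q where MR = MC. MR = 259 − Q; setting this equal to 228 gives Q = 31 and P = 243.5.
DWL is the triangle between Q = 31 and Q = 62: ½·(62 − 31)·(243.5 − 228) = 240.25.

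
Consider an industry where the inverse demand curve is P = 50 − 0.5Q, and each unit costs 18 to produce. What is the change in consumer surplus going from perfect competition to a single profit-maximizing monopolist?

Consumer surplus falls by 768

Under competition P = MC = 18, so Q = (50 − 18)/0.5 = 64.
CS = ½·(50 − 18)·64 = 1024.
The monopolist equates marginal revenue to marginal cost: 50 − Q = 18, so Q = 32. From demand, P = 34.
CS = ½·(50 − 34)·32 = 256.
Change in consumer surplus: 256 − 1024 = −768.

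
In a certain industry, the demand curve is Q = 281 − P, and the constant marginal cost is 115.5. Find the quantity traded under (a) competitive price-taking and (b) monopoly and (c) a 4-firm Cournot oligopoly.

Inverting demand: P = 281 − Q.
Perfect competition: P = MC = 115.5, so 281 − Q = 115.5 and Q = 165.5.
A monopolist chooses Q where MR = MC. MR = 281 − 2Q; setting this equal to 115.5 gives Q = 82.75 and P = 198.25.
In a 4-firm Cournot equilibrium, symmetry and the first-order condition give q = (281 − 115.5)/(5) = 33.1. So Q = 132.4 and P = 148.6.

Competition: Q = 165.5; Monopoly: Q = 82.75; Cournot: Q = 132.4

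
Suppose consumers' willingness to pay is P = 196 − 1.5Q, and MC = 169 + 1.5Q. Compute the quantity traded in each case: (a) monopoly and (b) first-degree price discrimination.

The monopolist equates marginal revenue to marginal cost: 196 − 3Q = 169 + 1.5Q, so Q = 6. From demand, P = 187.
Under first-degree price discrimination the firm charges each unit its demand price and produces up to where P = MC, i.e. Q = 9. Consumer surplus is zero; producer surplus equals total surplus.

Monopoly: Q = 6; Perfect PD: Q = 9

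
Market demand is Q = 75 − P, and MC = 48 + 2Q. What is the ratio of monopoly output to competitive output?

Q_m/Q_c = 0.75

Inverting demand: P = 75 − Q.
The monopolist equates marginal revenue to marginal cost: 75 − 2Q = 48 + 2Q, so Q = 6.75. From demand, P = 68.25.
Competitive equilibrium sets price equal to marginal cost: 75 − Q = 48 + 2Q, so Q = 9 and P = 66.
Ratio Q_m/Q_c = 6.75/9 = 0.75.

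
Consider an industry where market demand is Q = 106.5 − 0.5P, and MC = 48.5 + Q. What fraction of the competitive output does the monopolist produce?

Inverting demand: P = 213 − 2Q.
Monopoly sets MR = MC: 213 − 4Q = 48.5 + Q ⇒ Q = 32.9, P = 213 − 2·32.9 = 147.2.
Under competition P = MC: 213 − 2Q = 48.5 + Q ⇒ Q = 329/6, P = 310/3.
Ratio Q_m/Q_c = 32.9/(329/6) = 0.6.

Q_m/Q_c = 0.6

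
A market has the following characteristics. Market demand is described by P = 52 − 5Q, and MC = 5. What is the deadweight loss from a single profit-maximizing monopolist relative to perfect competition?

Perfect competition: P = MC = 5, so 52 − 5Q = 5 and Q = 9.4.
Monopoly sets MR = MC: 52 − 10Q = 5 ⇒ Q = 4.7, P = 52 − 5·4.7 = 28.5.
DWL is the triangle between Q = 4.7 and Q = 9.4: ½·(9.4 − 4.7)·(28.5 − 5) = 55.225.

DWL = 55.225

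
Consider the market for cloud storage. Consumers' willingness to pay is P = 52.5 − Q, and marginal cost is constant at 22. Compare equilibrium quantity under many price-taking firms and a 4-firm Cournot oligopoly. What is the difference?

Equilibrium quantity falls by 6.1

Under competition P = MC = 22, so Q = (52.5 − 22)/1 = 30.5.
Cournot with 4 identical firms: the symmetric best-response condition is 52.5 − 5q = 22. Each firm produces q = 6.1, total output Q = 24.4, price P = 28.1.
Change in equilibrium quantity: 24.4 − 30.5 = −6.1.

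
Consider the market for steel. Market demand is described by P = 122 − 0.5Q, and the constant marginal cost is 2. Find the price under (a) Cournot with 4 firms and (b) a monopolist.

Cournot with 4 identical firms: the symmetric best-response condition is 122 − 2.5q = 2. Each firm produces q = 48, total output Q = 192, price P = 26.
A monopolist chooses Q where MR = MC. MR = 122 − Q; setting this equal to 2 gives Q = 120 and P = 62.

Cournot: P = 26; Monopoly: P = 62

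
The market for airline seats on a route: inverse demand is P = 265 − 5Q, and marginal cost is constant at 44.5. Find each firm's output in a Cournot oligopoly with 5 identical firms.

In a 5-firm Cournot equilibrium, symmetry and the first-order condition give q = (265 − 44.5)/(30) = 7.35. So Q = 36.75 and P = 81.25.

q_i = 7.35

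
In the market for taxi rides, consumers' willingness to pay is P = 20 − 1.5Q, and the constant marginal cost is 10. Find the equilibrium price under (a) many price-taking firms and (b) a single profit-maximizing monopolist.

Competitive firms price at marginal cost: P = 10, giving Q = 20/3.
Monopoly sets MR = MC: 20 − 3Q = 10 ⇒ Q = 10/3, P = 20 − 1.5·10/3 = 15.

Competition: P = 10; Monopoly: P = 15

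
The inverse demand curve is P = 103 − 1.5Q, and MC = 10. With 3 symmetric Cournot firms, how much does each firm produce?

In a 3-firm Cournot equilibrium, symmetry and the first-order condition give q = (103 − 10)/(6) = 15.5. So Q = 46.5 and P = 33.25.

q_i = 15.5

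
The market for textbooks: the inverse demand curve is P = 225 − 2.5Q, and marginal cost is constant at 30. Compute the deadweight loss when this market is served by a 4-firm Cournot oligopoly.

Competitive firms price at marginal cost: P = 30, giving Q = 78.
Cournot with 4 identical firms: the symmetric best-response condition is 225 − 12.5q = 30. Each firm produces q = 15.6, total output Q = 62.4, price P = 69.
DWL is the triangle between Q = 62.4 and Q = 78: ½·(78 − 62.4)·(69 − 30) = 304.2.

DWL = 304.2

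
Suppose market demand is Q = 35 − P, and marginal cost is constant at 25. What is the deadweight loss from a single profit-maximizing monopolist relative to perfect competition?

DWL = 12.5

Inverting demand: P = 35 − Q.
Perfect competition: P = MC = 25, so 35 − Q = 25 and Q = 10.
Monopoly sets MR = MC: 35 − 2Q = 25 ⇒ Q = 5, P = 35 − 5 = 30.
DWL is the triangle between Q = 5 and Q = 10: ½·(10 − 5)·(30 − 25) = 12.5.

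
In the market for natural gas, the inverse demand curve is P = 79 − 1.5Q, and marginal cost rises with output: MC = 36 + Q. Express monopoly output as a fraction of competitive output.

Q_m/Q_c = 0.625

A monopolist chooses Q where MR = MC. MR = 79 − 3Q; setting this equal to 36 + Q gives Q = 10.75 and P = 62.875.
Competitive equilibrium sets price equal to marginal cost: 79 − 1.5Q = 36 + Q, so Q = 17.2 and P = 53.2.
Ratio Q_m/Q_c = 10.75/17.2 = 0.625.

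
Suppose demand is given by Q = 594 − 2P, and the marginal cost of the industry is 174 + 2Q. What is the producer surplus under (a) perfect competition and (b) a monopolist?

Competition: PS = 2420.64; Monopoly: PS = 2521.5

Inverting demand: P = 297 − 0.5Q.
Competitive equilibrium sets price equal to marginal cost: 297 − 0.5Q = 174 + 2Q, so Q = 49.2 and P = 272.4.
PS = P·Q − VC(Q) = 272.4·49.2 − (174·49.2 + ½·2·49.2²) = 2420.64.
Monopoly sets MR = MC: 297 − Q = 174 + 2Q ⇒ Q = 41, P = 297 − 0.5·41 = 276.5.
PS = P·Q − VC(Q) = 276.5·41 − (174·41 + ½·2·41²) = 2521.5.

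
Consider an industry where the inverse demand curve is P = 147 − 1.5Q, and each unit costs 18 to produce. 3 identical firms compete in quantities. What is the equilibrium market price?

Cournot with 3 identical firms: the symmetric best-response condition is 147 − 6q = 18. Each firm produces q = 21.5, total output Q = 64.5, price P = 50.25.

P = 50.25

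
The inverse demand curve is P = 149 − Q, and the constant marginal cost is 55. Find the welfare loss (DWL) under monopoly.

Under competition P = MC = 55, so Q = (149 − 55)/1 = 94.
A monopolist chooses Q where MR = MC. MR = 149 − 2Q; setting this equal to 55 gives Q = 47 and P = 102.
DWL is the triangle between Q = 47 and Q = 94: ½·(94 − 47)·(102 − 55) = 1104.5.

DWL = 1104.5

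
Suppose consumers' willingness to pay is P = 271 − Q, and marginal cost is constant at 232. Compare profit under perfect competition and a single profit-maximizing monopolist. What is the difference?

Competitive firms price at marginal cost: P = 232, giving Q = 39.
Profit = (232 − 232)·39 = 0.
A monopolist chooses Q where MR = MC. MR = 271 − 2Q; setting this equal to 232 gives Q = 19.5 and P = 251.5.
Profit = (251.5 − 232)·19.5 = 380.25.
Change in profit: 380.25 − 0 = 380.25.

π rises by 380.25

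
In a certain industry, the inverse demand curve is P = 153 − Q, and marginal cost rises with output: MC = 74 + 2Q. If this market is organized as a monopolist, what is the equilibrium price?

The monopolist equates marginal revenue to marginal cost: 153 − 2Q = 74 + 2Q, so Q = 19.75. From demand, P = 133.25.

P = 133.25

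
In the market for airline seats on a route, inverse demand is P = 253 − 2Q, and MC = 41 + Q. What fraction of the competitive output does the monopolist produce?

Q_m/Q_c = 0.6

A monopolist chooses Q where MR = MC. MR = 253 − 4Q; setting this equal to 41 + Q gives Q = 42.4 and P = 168.2.
Competitive equilibrium sets price equal to marginal cost: 253 − 2Q = 41 + Q, so Q = 212/3 and P = 335/3.
Ratio Q_m/Q_c = 42.4/(212/3) = 0.6.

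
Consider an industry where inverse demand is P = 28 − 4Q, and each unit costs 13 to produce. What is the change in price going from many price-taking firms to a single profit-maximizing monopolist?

Price rises by 7.5

Competitive firms price at marginal cost: P = 13, giving Q = 3.75.
A monopolist chooses Q where MR = MC. MR = 28 − 8Q; setting this equal to 13 gives Q = 1.875 and P = 20.5.
Change in price: 20.5 − 13 = 7.5.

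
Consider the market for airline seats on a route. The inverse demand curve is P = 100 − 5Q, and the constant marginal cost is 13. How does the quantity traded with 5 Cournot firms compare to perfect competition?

Cournot: Q = 14.5; Competition: Q = 17.4

In a 5-firm Cournot equilibrium, symmetry and the first-order condition give q = (100 − 13)/(30) = 2.9. So Q = 14.5 and P = 27.5.
Under competition P = MC = 13, so Q = (100 − 13)/5 = 17.4.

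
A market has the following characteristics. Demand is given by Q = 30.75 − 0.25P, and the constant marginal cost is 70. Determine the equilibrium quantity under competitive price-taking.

Inverting demand: P = 123 − 4Q.
Under competition P = MC = 70, so Q = (123 − 70)/4 = 13.25.

Q = 13.25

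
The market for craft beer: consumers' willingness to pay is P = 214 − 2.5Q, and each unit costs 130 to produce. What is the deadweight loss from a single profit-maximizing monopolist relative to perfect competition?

DWL = 352.8

Competitive firms price at marginal cost: P = 130, giving Q = 33.6.
The monopolist equates marginal revenue to marginal cost: 214 − 5Q = 130, so Q = 16.8. From demand, P = 172.
DWL is the triangle between Q = 16.8 and Q = 33.6: ½·(33.6 − 16.8)·(172 − 130) = 352.8.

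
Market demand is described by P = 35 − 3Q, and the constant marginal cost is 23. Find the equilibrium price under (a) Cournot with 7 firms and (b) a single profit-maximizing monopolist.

Cournot: P = 24.5; Monopoly: P = 29

With 7 symmetric Cournot firms, each firm's FOC gives 35 − 24q = 23, so q = 0.5, Q = 7·0.5 = 3.5, and P = 24.5.
The monopolist equates marginal revenue to marginal cost: 35 − 6Q = 23, so Q = 2. From demand, P = 29.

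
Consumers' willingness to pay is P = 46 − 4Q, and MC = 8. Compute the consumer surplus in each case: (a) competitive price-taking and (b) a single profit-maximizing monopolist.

Competitive firms price at marginal cost: P = 8, giving Q = 9.5.
CS = ½·(46 − 8)·9.5 = 180.5.
Monopoly sets MR = MC: 46 − 8Q = 8 ⇒ Q = 4.75, P = 46 − 4·4.75 = 27.
CS = ½·(46 − 27)·4.75 = 45.125.

Competition: CS = 180.5; Monopoly: CS = 45.125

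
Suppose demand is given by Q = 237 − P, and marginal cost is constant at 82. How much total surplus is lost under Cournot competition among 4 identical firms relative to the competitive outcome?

DWL = 480.5

Inverting demand: P = 237 − Q.
Perfect competition: P = MC = 82, so 237 − Q = 82 and Q = 155.
With 4 symmetric Cournot firms, each firm's FOC gives 237 − 5q = 82, so q = 31, Q = 4·31 = 124, and P = 113.
DWL is the triangle between Q = 124 and Q = 155: ½·(155 − 124)·(113 − 82) = 480.5.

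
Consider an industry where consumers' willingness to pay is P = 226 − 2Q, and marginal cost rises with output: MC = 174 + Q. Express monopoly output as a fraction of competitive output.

A monopolist chooses Q where MR = MC. MR = 226 − 4Q; setting this equal to 174 + Q gives Q = 10.4 and P = 205.2.
Under competition P = MC: 226 − 2Q = 174 + Q ⇒ Q = 52/3, P = 574/3.
Ratio Q_m/Q_c = 10.4/(52/3) = 0.6.

Q_m/Q_c = 0.6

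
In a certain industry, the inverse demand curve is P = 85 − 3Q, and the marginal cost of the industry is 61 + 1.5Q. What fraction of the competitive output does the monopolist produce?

Q_m/Q_c = 0.6

The monopolist equates marginal revenue to marginal cost: 85 − 6Q = 61 + 1.5Q, so Q = 3.2. From demand, P = 75.4.
Competitive equilibrium sets price equal to marginal cost: 85 − 3Q = 61 + 1.5Q, so Q = 16/3 and P = 69.
Ratio Q_m/Q_c = 3.2/(16/3) = 0.6.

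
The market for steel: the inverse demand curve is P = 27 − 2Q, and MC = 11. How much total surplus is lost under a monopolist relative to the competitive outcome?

DWL = 16

Competitive firms price at marginal cost: P = 11, giving Q = 8.
Monopoly sets MR = MC: 27 − 4Q = 11 ⇒ Q = 4, P = 27 − 2·4 = 19.
DWL is the triangle between Q = 4 and Q = 8: ½·(8 − 4)·(19 − 11) = 16.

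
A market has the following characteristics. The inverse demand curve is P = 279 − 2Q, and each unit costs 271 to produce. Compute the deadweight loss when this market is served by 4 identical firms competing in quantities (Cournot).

DWL = 0.64

Under competition P = MC = 271, so Q = (279 − 271)/2 = 4.
In a 4-firm Cournot equilibrium, symmetry and the first-order condition give q = (279 − 271)/(10) = 0.8. So Q = 3.2 and P = 272.6.
DWL is the triangle between Q = 3.2 and Q = 4: ½·(4 − 3.2)·(272.6 − 271) = 0.64.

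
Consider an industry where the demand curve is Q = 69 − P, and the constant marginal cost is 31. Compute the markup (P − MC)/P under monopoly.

Lerner index = 0.38

Inverting demand: P = 69 − Q.
The monopolist equates marginal revenue to marginal cost: 69 − 2Q = 31, so Q = 19. From demand, P = 50.
Lerner index = (P − MC)/P = (50 − 31)/50 = 0.38.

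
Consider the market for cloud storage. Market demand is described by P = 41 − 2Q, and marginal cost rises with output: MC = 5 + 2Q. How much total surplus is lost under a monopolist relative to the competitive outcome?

DWL = 18

Competitive equilibrium sets price equal to marginal cost: 41 − 2Q = 5 + 2Q, so Q = 9 and P = 23.
Monopoly sets MR = MC: 41 − 4Q = 5 + 2Q ⇒ Q = 6, P = 41 − 2·6 = 29.
CS = ½·(41 − 23)·9 = 81; PS = (23·9 − 5·9 − ½·2·9²) = 81; TS = 162.
CS = ½·(41 − 29)·6 = 36; PS = (29·6 − 5·6 − ½·2·6²) = 108; TS = 144.
DWL = 162 − 144 = 18.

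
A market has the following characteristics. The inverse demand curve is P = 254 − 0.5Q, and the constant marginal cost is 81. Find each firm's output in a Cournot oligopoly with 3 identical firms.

Cournot with 3 identical firms: the symmetric best-response condition is 254 − 2q = 81. Each firm produces q = 86.5, total output Q = 259.5, price P = 124.25.

q_i = 86.5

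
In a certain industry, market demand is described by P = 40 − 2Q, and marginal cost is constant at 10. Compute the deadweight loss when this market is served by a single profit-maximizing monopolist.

Perfect competition: P = MC = 10, so 40 − 2Q = 10 and Q = 15.
A monopolist chooses Q where MR = MC. MR = 40 − 4Q; setting this equal to 10 gives Q = 7.5 and P = 25.
DWL is the triangle between Q = 7.5 and Q = 15: ½·(15 − 7.5)·(25 − 10) = 56.25.

DWL = 56.25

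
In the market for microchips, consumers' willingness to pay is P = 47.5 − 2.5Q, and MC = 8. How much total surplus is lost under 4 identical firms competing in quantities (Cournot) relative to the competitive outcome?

DWL = 12.482

Competitive firms price at marginal cost: P = 8, giving Q = 15.8.
With 4 symmetric Cournot firms, each firm's FOC gives 47.5 − 12.5q = 8, so q = 3.16, Q = 4·3.16 = 12.64, and P = 15.9.
DWL is the triangle between Q = 12.64 and Q = 15.8: ½·(15.8 − 12.64)·(15.9 − 8) = 12.482.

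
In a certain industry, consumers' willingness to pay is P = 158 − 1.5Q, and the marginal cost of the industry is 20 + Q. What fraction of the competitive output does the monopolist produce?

Q_m/Q_c = 0.625

The monopolist equates marginal revenue to marginal cost: 158 − 3Q = 20 + Q, so Q = 34.5. From demand, P = 106.25.
Competitive equilibrium sets price equal to marginal cost: 158 − 1.5Q = 20 + Q, so Q = 55.2 and P = 75.2.
Ratio Q_m/Q_c = 34.5/55.2 = 0.625.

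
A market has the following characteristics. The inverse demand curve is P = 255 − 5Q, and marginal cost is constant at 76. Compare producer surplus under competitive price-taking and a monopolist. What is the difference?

PS rises by 1602.05

Competitive firms price at marginal cost: P = 76, giving Q = 35.8.
PS = (76 − 76)·35.8 = 0.
A monopolist chooses Q where MR = MC. MR = 255 − 10Q; setting this equal to 76 gives Q = 17.9 and P = 165.5.
PS = (165.5 − 76)·17.9 = 1602.05.
Change in producer surplus: 1602.05 − 0 = 1602.05.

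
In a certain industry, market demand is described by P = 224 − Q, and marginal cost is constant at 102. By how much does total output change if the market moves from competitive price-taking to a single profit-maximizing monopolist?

Competitive firms price at marginal cost: P = 102, giving Q = 122.
A monopolist chooses Q where MR = MC. MR = 224 − 2Q; setting this equal to 102 gives Q = 61 and P = 163.
Change in total output: 61 − 122 = −61.

Total output falls by 61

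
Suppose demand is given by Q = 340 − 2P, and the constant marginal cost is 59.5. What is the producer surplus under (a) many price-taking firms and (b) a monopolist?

Inverting demand: P = 170 − 0.5Q.
Competitive firms price at marginal cost: P = 59.5, giving Q = 221.
PS = (59.5 − 59.5)·221 = 0.
Monopoly sets MR = MC: 170 − Q = 59.5 ⇒ Q = 110.5, P = 170 − 0.5·110.5 = 114.75.
PS = (114.75 − 59.5)·110.5 = 6105.125.

Competition: PS = 0; Monopoly: PS = 6105.125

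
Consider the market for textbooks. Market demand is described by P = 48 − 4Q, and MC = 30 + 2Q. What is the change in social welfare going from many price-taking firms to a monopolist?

Under competition P = MC: 48 − 4Q = 30 + 2Q ⇒ Q = 3, P = 36.
CS = ½·(48 − 36)·3 = 18; PS = (36·3 − 30·3 − ½·2·3²) = 9; TS = 27.
Monopoly sets MR = MC: 48 − 8Q = 30 + 2Q ⇒ Q = 1.8, P = 48 − 4·1.8 = 40.8.
CS = ½·(48 − 40.8)·1.8 = 6.48; PS = (40.8·1.8 − 30·1.8 − ½·2·1.8²) = 16.2; TS = 22.68.
Change in social welfare: 22.68 − 27 = −4.32.

TS falls by 4.32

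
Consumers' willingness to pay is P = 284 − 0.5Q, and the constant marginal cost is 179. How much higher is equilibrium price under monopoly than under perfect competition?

Equilibrium price rises by 52.5

Competitive firms price at marginal cost: P = 179, giving Q = 210.
The monopolist equates marginal revenue to marginal cost: 284 − Q = 179, so Q = 105. From demand, P = 231.5.
Change in equilibrium price: 231.5 − 179 = 52.5.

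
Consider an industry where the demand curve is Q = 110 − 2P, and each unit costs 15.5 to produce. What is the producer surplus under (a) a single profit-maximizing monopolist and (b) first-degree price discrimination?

Inverting demand: P = 55 − 0.5Q.
A monopolist chooses Q where MR = MC. MR = 55 − Q; setting this equal to 15.5 gives Q = 39.5 and P = 35.25.
PS = (35.25 − 15.5)·39.5 = 780.125.
A perfectly discriminating monopolist sells every unit with P(Q) ≥ MC(Q), so output equals the competitive quantity Q = 79. Each buyer pays their reservation price, so CS = 0 and the firm captures all surplus.
PS = ½·(55 − 15.5)·79 = 1560.25.

Monopoly: PS = 780.125; Perfect PD: PS = 1560.25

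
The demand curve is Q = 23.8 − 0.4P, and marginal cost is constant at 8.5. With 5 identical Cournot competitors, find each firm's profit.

π_i = 28.9

Inverting demand: P = 59.5 − 2.5Q.
In a 5-firm Cournot equilibrium, symmetry and the first-order condition give q = (59.5 − 8.5)/(15) = 3.4. So Q = 17 and P = 17.
Each firm's profit = (17 − 8.5)·3.4 = 28.9.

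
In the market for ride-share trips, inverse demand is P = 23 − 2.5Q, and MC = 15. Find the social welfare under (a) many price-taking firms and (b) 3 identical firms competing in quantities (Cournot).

Under competition P = MC = 15, so Q = (23 − 15)/2.5 = 3.2.
CS = ½·(23 − 15)·3.2 = 12.8; PS = (15 − 15)·3.2 = 0; TS = 12.8.
With 3 symmetric Cournot firms, each firm's FOC gives 23 − 10q = 15, so q = 0.8, Q = 3·0.8 = 2.4, and P = 17.
CS = ½·(23 − 17)·2.4 = 7.2; PS = (17 − 15)·2.4 = 4.8; TS = 12.

Competition: TS = 12.8; Cournot: TS = 12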